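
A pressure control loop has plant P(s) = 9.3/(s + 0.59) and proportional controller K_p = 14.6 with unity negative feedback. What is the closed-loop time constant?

Closed-loop transfer function: T(s) = K_p·P(s)/(1 + K_p·P(s)) = 135.8/(s + 0.59 + 135.8) = 135.8/(s + 136.4).
Time constant τ = 1/136.4 = 0.00733 s.

τ = 0.00733 s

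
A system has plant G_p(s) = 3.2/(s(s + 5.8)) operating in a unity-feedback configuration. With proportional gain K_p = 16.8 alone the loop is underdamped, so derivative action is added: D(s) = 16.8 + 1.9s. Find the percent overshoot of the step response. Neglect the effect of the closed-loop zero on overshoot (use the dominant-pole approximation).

1.3%

Forward path: (16.8 + 1.9s)·3.2/(s(s+5.8)). The closed-loop characteristic equation is s² + (5.8 + 3.2·1.9)s + 3.2·16.8 = 0.
That is s² + 11.88s + 53.76 = 0, so ω_n = 7.332 rad/s and ζ = 11.88/(2·7.332) = 0.8101.
%OS = 100·exp(−πζ/√(1−ζ²)) = 1.3%.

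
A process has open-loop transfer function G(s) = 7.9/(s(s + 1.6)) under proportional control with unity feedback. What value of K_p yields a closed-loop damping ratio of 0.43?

Closed-loop characteristic equation: s² + 1.6s + K_p·7.9 = 0.
So ω_n = √(7.9K_p) and 2ζω_n = 1.6, giving ζ = 1.6/(2√(7.9K_p)).
Setting ζ = 0.43: √(7.9K_p) = 1.6/(2·0.43) = 1.86, so K_p = 3.461/7.9 = 0.438.

K_p = 0.438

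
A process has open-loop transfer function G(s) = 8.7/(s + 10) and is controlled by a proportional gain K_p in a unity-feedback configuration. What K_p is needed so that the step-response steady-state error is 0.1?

K_p = 10.3

The loop is type 0, so e_ss(step) = 1/(1 + K_pos) with K_pos = K_p·G(0).
G(0) = 0.87. Require 1/(1 + K_p·0.87) = 0.1, so 1 + 0.87·K_p = 10.
K_p = (10 − 1)/0.87 = 10.3.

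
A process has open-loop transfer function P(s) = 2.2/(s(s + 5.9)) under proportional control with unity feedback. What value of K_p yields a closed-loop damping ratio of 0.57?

K_p = 12.2

Closed-loop characteristic equation: s² + 5.9s + K_p·2.2 = 0.
So ω_n = √(2.2K_p) and 2ζω_n = 5.9, giving ζ = 5.9/(2√(2.2K_p)).
Setting ζ = 0.57: √(2.2K_p) = 5.9/(2·0.57) = 5.175, so K_p = 26.79/2.2 = 12.2.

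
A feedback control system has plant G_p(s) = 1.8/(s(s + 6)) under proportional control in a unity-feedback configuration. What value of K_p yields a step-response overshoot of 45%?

From %OS = 100·exp(−πζ/√(1−ζ²)) = 45%, ζ = −ln(0.45)/√(π²+ln²(0.45)) = 0.2463.
Characteristic equation s² + 6s + 1.8K_p = 0 gives ζ = 6/(2√(1.8K_p)).
Setting ζ = 0.2463: √(1.8K_p) = 6/(2·0.2463) = 12.18, so K_p = 148.3/1.8 = 82.4.

K_p = 82.4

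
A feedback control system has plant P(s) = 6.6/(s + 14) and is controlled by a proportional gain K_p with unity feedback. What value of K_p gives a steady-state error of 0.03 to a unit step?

For a type-0 loop with proportional control, e_ss = 1/(1 + K_p·P(0)).
P(0) = 0.4714. Require 1/(1 + K_p·0.4714) = 0.03, so 1 + 0.4714·K_p = 33.33.
K_p = (33.33 − 1)/0.4714 = 68.6.

K_p = 68.6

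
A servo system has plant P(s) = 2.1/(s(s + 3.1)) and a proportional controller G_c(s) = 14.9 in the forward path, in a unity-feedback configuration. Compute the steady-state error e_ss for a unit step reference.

The open loop G_c(s)P(s) has a pole at the origin (type 1), so the static position error constant is infinite and e_ss = 1/(1+∞) = 0.

0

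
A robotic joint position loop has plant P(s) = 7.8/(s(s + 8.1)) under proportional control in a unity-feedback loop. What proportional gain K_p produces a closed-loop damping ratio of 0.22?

K_p = 43.4

Closed-loop characteristic equation: s² + 8.1s + K_p·7.8 = 0.
So ω_n = √(7.8K_p) and 2ζω_n = 8.1, giving ζ = 8.1/(2√(7.8K_p)).
Setting ζ = 0.22: √(7.8K_p) = 8.1/(2·0.22) = 18.41, so K_p = 338.9/7.8 = 43.4.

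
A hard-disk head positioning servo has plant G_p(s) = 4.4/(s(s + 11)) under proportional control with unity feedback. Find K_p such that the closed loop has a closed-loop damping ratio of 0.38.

K_p = 47.6

Closed-loop characteristic equation: s² + 11s + K_p·4.4 = 0.
So ω_n = √(4.4K_p) and 2ζω_n = 11, giving ζ = 11/(2√(4.4K_p)).
Setting ζ = 0.38: √(4.4K_p) = 11/(2·0.38) = 14.47, so K_p = 209.5/4.4 = 47.6.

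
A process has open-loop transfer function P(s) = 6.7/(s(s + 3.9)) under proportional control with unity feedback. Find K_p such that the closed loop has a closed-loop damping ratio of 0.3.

K_p = 6.31

Closed-loop characteristic equation: s² + 3.9s + K_p·6.7 = 0.
So ω_n = √(6.7K_p) and 2ζω_n = 3.9, giving ζ = 3.9/(2√(6.7K_p)).
Setting ζ = 0.3: √(6.7K_p) = 3.9/(2·0.3) = 6.5, so K_p = 42.25/6.7 = 6.31.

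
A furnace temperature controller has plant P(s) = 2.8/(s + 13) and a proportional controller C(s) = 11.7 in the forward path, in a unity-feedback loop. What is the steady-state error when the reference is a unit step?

The loop is type 0. Static position error constant K_pos = C(0)·P(0) = 11.7·0.2154 = 2.52.
Steady-state error to a unit step: e_ss = 1/(1+K_pos) = 1/3.52 = 0.284.

0.284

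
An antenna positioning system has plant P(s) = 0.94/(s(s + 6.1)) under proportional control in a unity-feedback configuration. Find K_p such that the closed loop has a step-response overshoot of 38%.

K_p = 114

From %OS = 100·exp(−πζ/√(1−ζ²)) = 38%, ζ = −ln(0.38)/√(π²+ln²(0.38)) = 0.2943.
Characteristic equation s² + 6.1s + 0.94K_p = 0 gives ζ = 6.1/(2√(0.94K_p)).
Setting ζ = 0.2943: √(0.94K_p) = 6.1/(2·0.2943) = 10.36, so K_p = 107.4/0.94 = 114.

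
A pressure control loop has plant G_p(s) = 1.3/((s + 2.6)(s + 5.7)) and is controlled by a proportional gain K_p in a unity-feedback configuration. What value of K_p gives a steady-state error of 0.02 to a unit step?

Steady-state error for a unit step on this type-0 loop is 1/(1 + K_p·G_p(0)).
G_p(0) = 0.08772. Require 1/(1 + K_p·0.08772) = 0.02, so 1 + 0.08772·K_p = 50.
K_p = (50 − 1)/0.08772 = 559.

K_p = 559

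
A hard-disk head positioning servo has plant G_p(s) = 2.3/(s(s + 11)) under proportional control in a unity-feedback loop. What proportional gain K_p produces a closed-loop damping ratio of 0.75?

Closed-loop characteristic equation: s² + 11s + K_p·2.3 = 0.
So ω_n = √(2.3K_p) and 2ζω_n = 11, giving ζ = 11/(2√(2.3K_p)).
Setting ζ = 0.75: √(2.3K_p) = 11/(2·0.75) = 7.333, so K_p = 53.78/2.3 = 23.4.

K_p = 23.4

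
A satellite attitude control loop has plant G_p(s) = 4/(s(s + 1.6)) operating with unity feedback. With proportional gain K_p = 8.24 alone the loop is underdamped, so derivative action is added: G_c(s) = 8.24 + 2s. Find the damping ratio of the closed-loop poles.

Forward path: (8.24 + 2s)·4/(s(s+1.6)). The closed-loop characteristic equation is s² + (1.6 + 4·2)s + 4·8.24 = 0.
That is s² + 9.6s + 32.96 = 0, so ω_n = 5.741 rad/s and ζ = 9.6/(2·5.741) = 0.8361.

ζ = 0.836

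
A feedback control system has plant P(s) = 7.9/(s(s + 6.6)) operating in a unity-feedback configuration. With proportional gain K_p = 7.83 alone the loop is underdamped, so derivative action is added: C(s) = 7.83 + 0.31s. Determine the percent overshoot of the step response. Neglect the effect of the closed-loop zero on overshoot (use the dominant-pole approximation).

11%

Forward path: (7.83 + 0.31s)·7.9/(s(s+6.6)). The closed-loop characteristic equation is s² + (6.6 + 7.9·0.31)s + 7.9·7.83 = 0.
That is s² + 9.049s + 61.86 = 0, so ω_n = 7.865 rad/s and ζ = 9.049/(2·7.865) = 0.5753.
%OS = 100·exp(−πζ/√(1−ζ²)) = 11%.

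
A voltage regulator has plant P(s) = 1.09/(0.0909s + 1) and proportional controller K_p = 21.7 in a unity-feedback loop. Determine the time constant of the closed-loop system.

τ = 0.00369 s

Closed loop: T(s) = K_p·P/(1+K_p·P) = 23.65/(0.0909s + 1 + 23.65), with pole at s = −(1 + 23.65)/0.0909 = −271.2.
Closed-loop time constant τ = 1/271.2 = 0.00369 s.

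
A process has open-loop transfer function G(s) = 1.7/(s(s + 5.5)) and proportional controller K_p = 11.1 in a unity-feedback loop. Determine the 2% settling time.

The closed-loop denominator s² + 5.5s + 18.87 gives ω_n = √18.87 = 4.344 and ζ = 5.5/(2ω_n) = 0.6331.
2% settling time T_s ≈ 4/(ζω_n) = 4/2.75 = 1.45 s.

T_s ≈ 1.45 s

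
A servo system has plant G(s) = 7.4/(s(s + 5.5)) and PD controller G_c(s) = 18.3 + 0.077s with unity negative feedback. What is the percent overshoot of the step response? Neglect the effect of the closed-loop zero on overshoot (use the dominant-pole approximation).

Forward path: (18.3 + 0.077s)·7.4/(s(s+5.5)). The closed-loop characteristic equation is s² + (5.5 + 7.4·0.077)s + 7.4·18.3 = 0.
That is s² + 6.07s + 135.4 = 0, so ω_n = 11.64 rad/s and ζ = 6.07/(2·11.64) = 0.2608.
%OS = 100·exp(−πζ/√(1−ζ²)) = 42.8%.

42.8%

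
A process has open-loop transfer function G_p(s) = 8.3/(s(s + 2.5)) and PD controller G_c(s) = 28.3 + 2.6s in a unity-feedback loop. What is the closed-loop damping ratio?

Forward path: (28.3 + 2.6s)·8.3/(s(s+2.5)). The closed-loop characteristic equation is s² + (2.5 + 8.3·2.6)s + 8.3·28.3 = 0.
That is s² + 24.08s + 234.9 = 0, so ω_n = 15.33 rad/s and ζ = 24.08/(2·15.33) = 0.7856.

ζ = 0.786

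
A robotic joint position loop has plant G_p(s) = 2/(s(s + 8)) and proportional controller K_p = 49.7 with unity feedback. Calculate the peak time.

T_p = 0.344 s

The closed-loop denominator s² + 8s + 99.4 gives ω_n = √99.4 = 9.97 and ζ = 8/(2ω_n) = 0.4012.
Damped frequency ω_d = ω_n√(1−ζ²) = 9.132 rad/s, so peak time T_p = π/ω_d = 0.344 s.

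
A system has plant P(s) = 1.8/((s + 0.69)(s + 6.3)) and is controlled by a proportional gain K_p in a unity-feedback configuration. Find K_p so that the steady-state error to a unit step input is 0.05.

K_p = 45.9

The loop is type 0, so e_ss(step) = 1/(1 + K_pos) with K_pos = K_p·P(0).
P(0) = 0.4141. Require 1/(1 + K_p·0.4141) = 0.05, so 1 + 0.4141·K_p = 20.
K_p = (20 − 1)/0.4141 = 45.9.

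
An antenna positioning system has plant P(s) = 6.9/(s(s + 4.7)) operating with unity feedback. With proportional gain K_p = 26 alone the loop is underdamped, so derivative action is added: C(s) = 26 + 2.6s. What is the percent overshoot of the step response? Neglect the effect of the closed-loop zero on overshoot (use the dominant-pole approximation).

0.696%

Forward path: (26 + 2.6s)·6.9/(s(s+4.7)). The closed-loop characteristic equation is s² + (4.7 + 6.9·2.6)s + 6.9·26 = 0.
That is s² + 22.64s + 179.4 = 0, so ω_n = 13.39 rad/s and ζ = 22.64/(2·13.39) = 0.8452.
%OS = 100·exp(−πζ/√(1−ζ²)) = 0.696%.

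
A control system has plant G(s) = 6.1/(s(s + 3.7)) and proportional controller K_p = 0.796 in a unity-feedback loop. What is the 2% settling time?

The closed-loop denominator s² + 3.7s + 4.856 gives ω_n = √4.856 = 2.204 and ζ = 3.7/(2ω_n) = 0.8396.
2% settling time T_s ≈ 4/(ζω_n) = 4/1.85 = 2.16 s.

T_s ≈ 2.16 s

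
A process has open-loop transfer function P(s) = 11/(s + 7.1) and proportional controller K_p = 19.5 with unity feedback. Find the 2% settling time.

Closed-loop transfer function: T(s) = K_p·P(s)/(1 + K_p·P(s)) = 214.5/(s + 7.1 + 214.5) = 214.5/(s + 221.6).
Time constant τ = 1/221.6 = 0.004513 s, so the 2% settling time is about 4τ = 0.0181 s.

T_s ≈ 0.0181 s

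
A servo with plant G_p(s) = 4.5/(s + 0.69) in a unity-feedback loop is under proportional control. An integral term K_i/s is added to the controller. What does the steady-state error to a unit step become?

Adding integral action puts a pole at s = 0 in the forward path, raising the system type to 1; a type-1 loop has zero steady-state error to a step.

0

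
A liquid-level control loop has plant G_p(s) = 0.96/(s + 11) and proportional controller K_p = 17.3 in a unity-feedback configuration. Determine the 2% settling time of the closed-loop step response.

T_s ≈ 0.145 s

Closed-loop transfer function: T(s) = K_p·G_p(s)/(1 + K_p·G_p(s)) = 16.61/(s + 11 + 16.61) = 16.61/(s + 27.61).
Time constant τ = 1/27.61 = 0.03622 s, so the 2% settling time is about 4τ = 0.145 s.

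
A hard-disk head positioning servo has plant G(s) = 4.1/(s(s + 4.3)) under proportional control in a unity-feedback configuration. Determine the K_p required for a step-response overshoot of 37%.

K_p = 12.4

From %OS = 100·exp(−πζ/√(1−ζ²)) = 37%, ζ = −ln(0.37)/√(π²+ln²(0.37)) = 0.3017.
Characteristic equation s² + 4.3s + 4.1K_p = 0 gives ζ = 4.3/(2√(4.1K_p)).
Setting ζ = 0.3017: √(4.1K_p) = 4.3/(2·0.3017) = 7.126, so K_p = 50.77/4.1 = 12.4.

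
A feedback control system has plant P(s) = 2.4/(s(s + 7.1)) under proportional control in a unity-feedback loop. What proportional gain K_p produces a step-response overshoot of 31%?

K_p = 43

From %OS = 100·exp(−πζ/√(1−ζ²)) = 31%, ζ = −ln(0.31)/√(π²+ln²(0.31)) = 0.3493.
Characteristic equation s² + 7.1s + 2.4K_p = 0 gives ζ = 7.1/(2√(2.4K_p)).
Setting ζ = 0.3493: √(2.4K_p) = 7.1/(2·0.3493) = 10.16, so K_p = 103.3/2.4 = 43.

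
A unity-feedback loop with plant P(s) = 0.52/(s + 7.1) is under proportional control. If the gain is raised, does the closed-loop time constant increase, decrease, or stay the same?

decrease

Closed-loop pole is at s = −(7.1+K_p·0.52); larger K_p moves it further left, so τ = 1/(7.1+K_p·0.52) decreases.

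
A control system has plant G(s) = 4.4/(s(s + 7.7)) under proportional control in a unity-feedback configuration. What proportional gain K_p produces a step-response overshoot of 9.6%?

From %OS = 100·exp(−πζ/√(1−ζ²)) = 9.6%, ζ = −ln(0.096)/√(π²+ln²(0.096)) = 0.5979.
Characteristic equation s² + 7.7s + 4.4K_p = 0 gives ζ = 7.7/(2√(4.4K_p)).
Setting ζ = 0.5979: √(4.4K_p) = 7.7/(2·0.5979) = 6.439, so K_p = 41.46/4.4 = 9.42.

K_p = 9.42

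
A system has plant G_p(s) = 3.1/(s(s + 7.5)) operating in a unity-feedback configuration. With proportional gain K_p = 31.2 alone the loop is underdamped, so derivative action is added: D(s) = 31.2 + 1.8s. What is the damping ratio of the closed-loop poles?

ζ = 0.665

Forward path: (31.2 + 1.8s)·3.1/(s(s+7.5)). The closed-loop characteristic equation is s² + (7.5 + 3.1·1.8)s + 3.1·31.2 = 0.
That is s² + 13.08s + 96.72 = 0, so ω_n = 9.835 rad/s and ζ = 13.08/(2·9.835) = 0.665.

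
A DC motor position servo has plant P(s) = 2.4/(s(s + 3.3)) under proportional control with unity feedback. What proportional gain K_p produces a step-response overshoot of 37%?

From %OS = 100·exp(−πζ/√(1−ζ²)) = 37%, ζ = −ln(0.37)/√(π²+ln²(0.37)) = 0.3017.
Characteristic equation s² + 3.3s + 2.4K_p = 0 gives ζ = 3.3/(2√(2.4K_p)).
Setting ζ = 0.3017: √(2.4K_p) = 3.3/(2·0.3017) = 5.468, so K_p = 29.9/2.4 = 12.5.

K_p = 12.5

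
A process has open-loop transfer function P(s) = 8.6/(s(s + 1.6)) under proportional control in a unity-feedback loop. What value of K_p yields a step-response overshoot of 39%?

K_p = 0.903

From %OS = 100·exp(−πζ/√(1−ζ²)) = 39%, ζ = −ln(0.39)/√(π²+ln²(0.39)) = 0.2871.
Characteristic equation s² + 1.6s + 8.6K_p = 0 gives ζ = 1.6/(2√(8.6K_p)).
Setting ζ = 0.2871: √(8.6K_p) = 1.6/(2·0.2871) = 2.786, so K_p = 7.764/8.6 = 0.903.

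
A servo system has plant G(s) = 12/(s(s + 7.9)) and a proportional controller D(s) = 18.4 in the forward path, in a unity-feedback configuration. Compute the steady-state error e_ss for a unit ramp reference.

The loop has one pole at the origin (type 1). Velocity error constant K_v = lim_{s→0} s·D(s)G(s) = 18.4·12/7.9 = 27.95.
Steady-state error to a unit ramp: e_ss = 1/K_v = 0.0358.

0.0358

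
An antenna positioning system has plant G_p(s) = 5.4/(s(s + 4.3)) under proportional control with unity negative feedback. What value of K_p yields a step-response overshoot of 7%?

From %OS = 100·exp(−πζ/√(1−ζ²)) = 7%, ζ = −ln(0.07)/√(π²+ln²(0.07)) = 0.6461.
Characteristic equation s² + 4.3s + 5.4K_p = 0 gives ζ = 4.3/(2√(5.4K_p)).
Setting ζ = 0.6461: √(5.4K_p) = 4.3/(2·0.6461) = 3.328, so K_p = 11.07/5.4 = 2.05.

K_p = 2.05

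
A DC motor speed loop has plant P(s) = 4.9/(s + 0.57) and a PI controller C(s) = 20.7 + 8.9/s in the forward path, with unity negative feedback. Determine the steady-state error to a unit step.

0

The open loop C(s)P(s) has a pole at the origin (type 1), so the static position error constant is infinite and e_ss = 1/(1+∞) = 0.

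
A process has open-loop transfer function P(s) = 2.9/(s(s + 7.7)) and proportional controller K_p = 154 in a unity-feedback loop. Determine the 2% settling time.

Closed-loop characteristic equation: s² + 7.7s + 446.6 = 0, so ω_n = 21.13 rad/s and ζ = 7.7/(2·21.13) = 0.1822.
2% settling time T_s ≈ 4/(ζω_n) = 4/3.85 = 1.04 s.

T_s ≈ 1.04 s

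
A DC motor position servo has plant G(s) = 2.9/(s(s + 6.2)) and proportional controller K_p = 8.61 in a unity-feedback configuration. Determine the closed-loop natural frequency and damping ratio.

The closed-loop denominator is s(s+6.2) + 8.61·2.9 = s² + 6.2s + 24.97.
Matching s² + 2ζω_n s + ω_n²: ω_n = √24.97 = 4.997 rad/s and 2ζω_n = 6.2, so ζ = 6.2/(2·4.997) = 0.62.

ω_n = 5 rad/s, ζ = 0.62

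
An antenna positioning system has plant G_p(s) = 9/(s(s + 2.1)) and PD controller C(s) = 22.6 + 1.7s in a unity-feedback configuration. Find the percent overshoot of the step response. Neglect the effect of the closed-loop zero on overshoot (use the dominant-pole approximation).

Forward path: (22.6 + 1.7s)·9/(s(s+2.1)). The closed-loop characteristic equation is s² + (2.1 + 9·1.7)s + 9·22.6 = 0.
That is s² + 17.4s + 203.4 = 0, so ω_n = 14.26 rad/s and ζ = 17.4/(2·14.26) = 0.61.
%OS = 100·exp(−πζ/√(1−ζ²)) = 8.9%.

8.9%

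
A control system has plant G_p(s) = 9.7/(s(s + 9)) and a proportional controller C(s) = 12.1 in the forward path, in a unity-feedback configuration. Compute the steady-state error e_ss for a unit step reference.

The open loop C(s)G_p(s) has a pole at the origin (type 1), so the static position error constant is infinite and e_ss = 1/(1+∞) = 0.

0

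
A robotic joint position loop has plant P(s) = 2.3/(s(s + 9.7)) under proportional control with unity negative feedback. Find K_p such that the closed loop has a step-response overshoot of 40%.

From %OS = 100·exp(−πζ/√(1−ζ²)) = 40%, ζ = −ln(0.4)/√(π²+ln²(0.4)) = 0.28.
Characteristic equation s² + 9.7s + 2.3K_p = 0 gives ζ = 9.7/(2√(2.3K_p)).
Setting ζ = 0.28: √(2.3K_p) = 9.7/(2·0.28) = 17.32, so K_p = 300/2.3 = 130.

K_p = 130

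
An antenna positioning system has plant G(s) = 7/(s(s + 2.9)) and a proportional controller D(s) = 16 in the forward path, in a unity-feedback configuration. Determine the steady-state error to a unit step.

0

The open loop D(s)G(s) has a pole at the origin (type 1), so the static position error constant is infinite and e_ss = 1/(1+∞) = 0.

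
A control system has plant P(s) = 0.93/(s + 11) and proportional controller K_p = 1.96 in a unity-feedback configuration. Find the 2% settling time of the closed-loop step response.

T_s ≈ 0.312 s

Closed-loop transfer function: T(s) = K_p·P(s)/(1 + K_p·P(s)) = 1.823/(s + 11 + 1.823) = 1.823/(s + 12.82).
Time constant τ = 1/12.82 = 0.07799 s, so the 2% settling time is about 4τ = 0.312 s.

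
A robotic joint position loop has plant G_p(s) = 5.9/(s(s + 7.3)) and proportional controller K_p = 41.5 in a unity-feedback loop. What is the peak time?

Closed-loop characteristic equation: s² + 7.3s + 244.9 = 0, so ω_n = 15.65 rad/s and ζ = 7.3/(2·15.65) = 0.2333.
Damped frequency ω_d = ω_n√(1−ζ²) = 15.22 rad/s, so peak time T_p = π/ω_d = 0.206 s.

T_p = 0.206 s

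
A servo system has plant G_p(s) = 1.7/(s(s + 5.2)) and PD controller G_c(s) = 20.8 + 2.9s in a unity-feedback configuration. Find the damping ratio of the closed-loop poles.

Forward path: (20.8 + 2.9s)·1.7/(s(s+5.2)). The closed-loop characteristic equation is s² + (5.2 + 1.7·2.9)s + 1.7·20.8 = 0.
That is s² + 10.13s + 35.36 = 0, so ω_n = 5.946 rad/s and ζ = 10.13/(2·5.946) = 0.8518.

ζ = 0.852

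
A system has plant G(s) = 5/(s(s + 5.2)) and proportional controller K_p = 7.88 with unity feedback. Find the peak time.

The closed-loop denominator s² + 5.2s + 39.4 gives ω_n = √39.4 = 6.277 and ζ = 5.2/(2ω_n) = 0.4142.
Damped frequency ω_d = ω_n√(1−ζ²) = 5.713 rad/s, so peak time T_p = π/ω_d = 0.55 s.

T_p = 0.55 s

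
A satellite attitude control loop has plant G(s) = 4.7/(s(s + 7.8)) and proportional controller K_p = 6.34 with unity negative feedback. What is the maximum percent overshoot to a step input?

From 1 + K_pG(s) = 0: s² + 7.8s + 29.8 = 0 ⇒ ω_n = 5.459, ζ = 0.7144.
%OS = 100·exp(−πζ/√(1−ζ²)) = 100·exp(−π·0.7144/√0.4896) = 4.04%.

4.04%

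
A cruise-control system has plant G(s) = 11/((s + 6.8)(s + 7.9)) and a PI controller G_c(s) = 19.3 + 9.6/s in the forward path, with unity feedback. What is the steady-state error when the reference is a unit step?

0

The open loop G_c(s)G(s) has a pole at the origin (type 1), so the static position error constant is infinite and e_ss = 1/(1+∞) = 0.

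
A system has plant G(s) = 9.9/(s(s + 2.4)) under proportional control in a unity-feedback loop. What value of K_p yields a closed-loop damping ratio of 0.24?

Closed-loop characteristic equation: s² + 2.4s + K_p·9.9 = 0.
So ω_n = √(9.9K_p) and 2ζω_n = 2.4, giving ζ = 2.4/(2√(9.9K_p)).
Setting ζ = 0.24: √(9.9K_p) = 2.4/(2·0.24) = 5, so K_p = 25/9.9 = 2.53.

K_p = 2.53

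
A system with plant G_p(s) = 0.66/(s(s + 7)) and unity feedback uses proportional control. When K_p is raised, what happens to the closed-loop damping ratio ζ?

ζ = 7/(2√(0.66K_p)); increasing K_p raises the denominator, so ζ falls.

decrease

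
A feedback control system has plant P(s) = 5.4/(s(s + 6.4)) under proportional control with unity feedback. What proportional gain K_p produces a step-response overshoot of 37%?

K_p = 20.8

From %OS = 100·exp(−πζ/√(1−ζ²)) = 37%, ζ = −ln(0.37)/√(π²+ln²(0.37)) = 0.3017.
Characteristic equation s² + 6.4s + 5.4K_p = 0 gives ζ = 6.4/(2√(5.4K_p)).
Setting ζ = 0.3017: √(5.4K_p) = 6.4/(2·0.3017) = 10.61, so K_p = 112.5/5.4 = 20.8.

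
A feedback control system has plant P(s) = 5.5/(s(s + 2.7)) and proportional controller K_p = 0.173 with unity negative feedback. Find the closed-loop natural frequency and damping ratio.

ω_n = 0.975 rad/s, ζ = 1.38

1 + K_p·P(s) = 0 gives s² + 2.7s + 0.9515 = 0.
So ω_n² = 0.9515 ⇒ ω_n = 0.9754 rad/s, and ζ = 2.7/(2ω_n) = 1.38.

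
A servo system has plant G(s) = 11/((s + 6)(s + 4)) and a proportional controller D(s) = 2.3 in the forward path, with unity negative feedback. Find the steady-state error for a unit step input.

0.487

The loop is type 0. Static position error constant K_pos = D(0)·G(0) = 2.3·0.4583 = 1.054.
Steady-state error to a unit step: e_ss = 1/(1+K_pos) = 1/2.054 = 0.487.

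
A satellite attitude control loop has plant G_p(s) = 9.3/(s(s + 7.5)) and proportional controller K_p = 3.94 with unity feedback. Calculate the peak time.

Closed-loop characteristic equation: s² + 7.5s + 36.64 = 0, so ω_n = 6.053 rad/s and ζ = 7.5/(2·6.053) = 0.6195.
Damped frequency ω_d = ω_n√(1−ζ²) = 4.752 rad/s, so peak time T_p = π/ω_d = 0.661 s.

T_p = 0.661 s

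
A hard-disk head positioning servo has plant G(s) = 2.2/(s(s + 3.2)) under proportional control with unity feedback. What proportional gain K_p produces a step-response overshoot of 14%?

From %OS = 100·exp(−πζ/√(1−ζ²)) = 14%, ζ = −ln(0.14)/√(π²+ln²(0.14)) = 0.5305.
Characteristic equation s² + 3.2s + 2.2K_p = 0 gives ζ = 3.2/(2√(2.2K_p)).
Setting ζ = 0.5305: √(2.2K_p) = 3.2/(2·0.5305) = 3.016, so K_p = 9.096/2.2 = 4.13.

K_p = 4.13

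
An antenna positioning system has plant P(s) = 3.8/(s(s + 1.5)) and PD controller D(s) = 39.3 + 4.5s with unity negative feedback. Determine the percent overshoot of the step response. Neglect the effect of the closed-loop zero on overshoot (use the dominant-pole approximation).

2.51%

Forward path: (39.3 + 4.5s)·3.8/(s(s+1.5)). The closed-loop characteristic equation is s² + (1.5 + 3.8·4.5)s + 3.8·39.3 = 0.
That is s² + 18.6s + 149.3 = 0, so ω_n = 12.22 rad/s and ζ = 18.6/(2·12.22) = 0.761.
%OS = 100·exp(−πζ/√(1−ζ²)) = 2.51%.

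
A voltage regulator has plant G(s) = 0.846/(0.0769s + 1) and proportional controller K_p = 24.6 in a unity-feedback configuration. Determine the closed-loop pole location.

Closed loop: T(s) = K_p·G/(1+K_p·G) = 20.81/(0.0769s + 1 + 20.81), with pole at s = −(1 + 20.81)/0.0769 = −283.6.

s = -283.6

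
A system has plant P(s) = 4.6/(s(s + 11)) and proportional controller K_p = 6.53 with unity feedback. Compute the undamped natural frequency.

ω_n = 5.48 rad/s

1 + K_p·P(s) = 0 gives s² + 11s + 30.04 = 0.
Matching s² + 2ζω_n s + ω_n²: ω_n = √30.04 = 5.481 rad/s and 2ζω_n = 11, so ζ = 11/(2·5.481) = 1.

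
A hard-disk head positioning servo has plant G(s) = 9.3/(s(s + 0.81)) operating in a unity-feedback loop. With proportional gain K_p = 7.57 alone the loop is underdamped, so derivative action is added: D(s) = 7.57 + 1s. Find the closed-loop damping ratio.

Forward path: (7.57 + 1s)·9.3/(s(s+0.81)). The closed-loop characteristic equation is s² + (0.81 + 9.3·1)s + 9.3·7.57 = 0.
That is s² + 10.11s + 70.4 = 0, so ω_n = 8.391 rad/s and ζ = 10.11/(2·8.391) = 0.6025.

ζ = 0.602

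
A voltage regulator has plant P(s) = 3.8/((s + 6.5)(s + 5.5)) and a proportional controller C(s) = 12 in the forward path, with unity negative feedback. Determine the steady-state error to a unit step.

0.439

The loop is type 0. Static position error constant K_pos = C(0)·P(0) = 12·0.1063 = 1.276.
Steady-state error to a unit step: e_ss = 1/(1+K_pos) = 1/2.276 = 0.439.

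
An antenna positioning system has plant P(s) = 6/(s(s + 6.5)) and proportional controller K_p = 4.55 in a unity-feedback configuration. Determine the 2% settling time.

The closed-loop denominator s² + 6.5s + 27.3 gives ω_n = √27.3 = 5.225 and ζ = 6.5/(2ω_n) = 0.622.
2% settling time T_s ≈ 4/(ζω_n) = 4/3.25 = 1.23 s.

T_s ≈ 1.23 s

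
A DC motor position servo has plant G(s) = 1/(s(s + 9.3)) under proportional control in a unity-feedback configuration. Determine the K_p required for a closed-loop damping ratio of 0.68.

K_p = 46.8

Closed-loop characteristic equation: s² + 9.3s + K_p·1 = 0.
So ω_n = √(1K_p) and 2ζω_n = 9.3, giving ζ = 9.3/(2√(1K_p)).
Setting ζ = 0.68: √(1K_p) = 9.3/(2·0.68) = 6.838, so K_p = 46.76/1 = 46.8.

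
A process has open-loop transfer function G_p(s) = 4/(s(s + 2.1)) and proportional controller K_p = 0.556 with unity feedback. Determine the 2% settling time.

T_s ≈ 3.81 s

The closed-loop denominator s² + 2.1s + 2.224 gives ω_n = √2.224 = 1.491 and ζ = 2.1/(2ω_n) = 0.7041.
2% settling time T_s ≈ 4/(ζω_n) = 4/1.05 = 3.81 s.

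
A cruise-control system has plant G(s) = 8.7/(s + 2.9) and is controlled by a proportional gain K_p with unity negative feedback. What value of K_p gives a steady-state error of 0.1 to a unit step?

The loop is type 0, so e_ss(step) = 1/(1 + K_pos) with K_pos = K_p·G(0).
G(0) = 3. Require 1/(1 + K_p·3) = 0.1, so 1 + 3·K_p = 10.
K_p = (10 − 1)/3 = 3.

K_p = 3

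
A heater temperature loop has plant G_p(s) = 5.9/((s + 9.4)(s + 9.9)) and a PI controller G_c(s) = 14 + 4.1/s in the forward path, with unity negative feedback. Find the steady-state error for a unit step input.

0

The open loop G_c(s)G_p(s) has a pole at the origin (type 1), so the static position error constant is infinite and e_ss = 1/(1+∞) = 0.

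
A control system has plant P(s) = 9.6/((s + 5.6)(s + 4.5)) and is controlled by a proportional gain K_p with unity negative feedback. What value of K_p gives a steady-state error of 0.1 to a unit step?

The loop is type 0, so e_ss(step) = 1/(1 + K_pos) with K_pos = K_p·P(0).
P(0) = 0.381. Require 1/(1 + K_p·0.381) = 0.1, so 1 + 0.381·K_p = 10.
K_p = (10 − 1)/0.381 = 23.6.

K_p = 23.6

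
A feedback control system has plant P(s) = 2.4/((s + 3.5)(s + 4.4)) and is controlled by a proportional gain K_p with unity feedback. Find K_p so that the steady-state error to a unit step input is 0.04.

For a type-0 loop with proportional control, e_ss = 1/(1 + K_p·P(0)).
P(0) = 0.1558. Require 1/(1 + K_p·0.1558) = 0.04, so 1 + 0.1558·K_p = 25.
K_p = (25 − 1)/0.1558 = 154.

K_p = 154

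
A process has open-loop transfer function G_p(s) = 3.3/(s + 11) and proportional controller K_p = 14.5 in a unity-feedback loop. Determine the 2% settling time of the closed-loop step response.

T_s ≈ 0.068 s

Closed-loop transfer function: T(s) = K_p·G_p(s)/(1 + K_p·G_p(s)) = 47.85/(s + 11 + 47.85) = 47.85/(s + 58.85).
Time constant τ = 1/58.85 = 0.01699 s, so the 2% settling time is about 4τ = 0.068 s.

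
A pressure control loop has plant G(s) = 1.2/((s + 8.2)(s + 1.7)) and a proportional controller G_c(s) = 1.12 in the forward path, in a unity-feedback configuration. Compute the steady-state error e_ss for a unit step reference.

0.912

The loop is type 0. Static position error constant K_pos = G_c(0)·G(0) = 1.12·0.08608 = 0.09641.
Steady-state error to a unit step: e_ss = 1/(1+K_pos) = 1/1.096 = 0.912.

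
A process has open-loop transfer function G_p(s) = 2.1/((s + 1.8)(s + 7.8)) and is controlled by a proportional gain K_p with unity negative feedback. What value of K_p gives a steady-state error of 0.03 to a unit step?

K_p = 216

The loop is type 0, so e_ss(step) = 1/(1 + K_pos) with K_pos = K_p·G_p(0).
G_p(0) = 0.1496. Require 1/(1 + K_p·0.1496) = 0.03, so 1 + 0.1496·K_p = 33.33.
K_p = (33.33 − 1)/0.1496 = 216.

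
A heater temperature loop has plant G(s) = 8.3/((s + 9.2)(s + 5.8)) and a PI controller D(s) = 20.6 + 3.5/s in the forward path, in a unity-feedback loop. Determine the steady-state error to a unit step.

0

The open loop D(s)G(s) has a pole at the origin (type 1), so the static position error constant is infinite and e_ss = 1/(1+∞) = 0.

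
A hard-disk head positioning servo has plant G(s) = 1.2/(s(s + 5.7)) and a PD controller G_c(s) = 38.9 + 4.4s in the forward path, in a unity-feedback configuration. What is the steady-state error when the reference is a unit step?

The open loop G_c(s)G(s) has a pole at the origin (type 1), so the static position error constant is infinite and e_ss = 1/(1+∞) = 0.

0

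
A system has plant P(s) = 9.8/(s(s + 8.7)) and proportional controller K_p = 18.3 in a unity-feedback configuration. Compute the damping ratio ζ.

1 + K_p·P(s) = 0 gives s² + 8.7s + 179.3 = 0.
Matching s² + 2ζω_n s + ω_n²: ω_n = √179.3 = 13.39 rad/s and 2ζω_n = 8.7, so ζ = 8.7/(2·13.39) = 0.325.

ζ = 0.325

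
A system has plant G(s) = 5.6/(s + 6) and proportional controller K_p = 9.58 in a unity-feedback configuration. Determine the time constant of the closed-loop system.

τ = 0.0168 s

Closed-loop transfer function: T(s) = K_p·G(s)/(1 + K_p·G(s)) = 53.65/(s + 6 + 53.65) = 53.65/(s + 59.65).
Time constant τ = 1/59.65 = 0.0168 s.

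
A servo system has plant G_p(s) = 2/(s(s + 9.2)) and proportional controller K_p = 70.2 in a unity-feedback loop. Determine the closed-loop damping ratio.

The closed-loop denominator is s(s+9.2) + 70.2·2 = s² + 9.2s + 140.4.
Matching s² + 2ζω_n s + ω_n²: ω_n = √140.4 = 11.85 rad/s and 2ζω_n = 9.2, so ζ = 9.2/(2·11.85) = 0.388.

ζ = 0.388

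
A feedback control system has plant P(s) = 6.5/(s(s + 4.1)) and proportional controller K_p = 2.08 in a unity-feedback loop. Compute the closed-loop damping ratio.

With unity feedback the closed-loop characteristic equation is s² + 4.1s + 2.08·6.5 = s² + 4.1s + 13.52 = 0.
So ω_n² = 13.52 ⇒ ω_n = 3.677 rad/s, and ζ = 4.1/(2ω_n) = 0.558.

ζ = 0.558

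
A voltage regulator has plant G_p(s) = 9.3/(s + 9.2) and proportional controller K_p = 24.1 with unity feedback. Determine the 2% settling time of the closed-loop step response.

Closed-loop transfer function: T(s) = K_p·G_p(s)/(1 + K_p·G_p(s)) = 224.1/(s + 9.2 + 224.1) = 224.1/(s + 233.3).
Time constant τ = 1/233.3 = 0.004286 s, so the 2% settling time is about 4τ = 0.0171 s.

T_s ≈ 0.0171 s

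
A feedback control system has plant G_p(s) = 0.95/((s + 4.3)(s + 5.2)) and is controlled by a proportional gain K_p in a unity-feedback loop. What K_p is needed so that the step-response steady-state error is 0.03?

The loop is type 0, so e_ss(step) = 1/(1 + K_pos) with K_pos = K_p·G_p(0).
G_p(0) = 0.04249. Require 1/(1 + K_p·0.04249) = 0.03, so 1 + 0.04249·K_p = 33.33.
K_p = (33.33 − 1)/0.04249 = 761.

K_p = 761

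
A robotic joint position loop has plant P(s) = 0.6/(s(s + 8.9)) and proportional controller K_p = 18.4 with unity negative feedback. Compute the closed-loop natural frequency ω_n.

1 + K_p·P(s) = 0 gives s² + 8.9s + 11.04 = 0.
So ω_n² = 11.04 ⇒ ω_n = 3.323 rad/s, and ζ = 8.9/(2ω_n) = 1.34.

ω_n = 3.32 rad/s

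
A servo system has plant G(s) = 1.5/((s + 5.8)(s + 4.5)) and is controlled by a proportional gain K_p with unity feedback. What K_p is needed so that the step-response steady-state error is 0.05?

K_p = 331

The loop is type 0, so e_ss(step) = 1/(1 + K_pos) with K_pos = K_p·G(0).
G(0) = 0.05747. Require 1/(1 + K_p·0.05747) = 0.05, so 1 + 0.05747·K_p = 20.
K_p = (20 − 1)/0.05747 = 331.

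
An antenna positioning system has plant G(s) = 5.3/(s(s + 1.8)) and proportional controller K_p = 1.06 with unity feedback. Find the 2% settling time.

T_s ≈ 4.44 s

From 1 + K_pG(s) = 0: s² + 1.8s + 5.618 = 0 ⇒ ω_n = 2.37, ζ = 0.3797.
2% settling time T_s ≈ 4/(ζω_n) = 4/0.9 = 4.44 s.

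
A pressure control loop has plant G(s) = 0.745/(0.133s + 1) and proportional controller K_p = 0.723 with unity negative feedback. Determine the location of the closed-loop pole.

s = -11.57

Closed loop: T(s) = K_p·G/(1+K_p·G) = 0.5386/(0.133s + 1 + 0.5386), with pole at s = −(1 + 0.5386)/0.133 = −11.57.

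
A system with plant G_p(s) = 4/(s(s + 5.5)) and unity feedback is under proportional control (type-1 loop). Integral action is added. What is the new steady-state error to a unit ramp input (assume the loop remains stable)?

0

The integrator raises the loop to type 2, so K_v → ∞ and e_ss to a ramp is zero.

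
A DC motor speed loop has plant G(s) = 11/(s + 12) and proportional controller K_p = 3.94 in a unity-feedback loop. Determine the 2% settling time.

Closed-loop transfer function: T(s) = K_p·G(s)/(1 + K_p·G(s)) = 43.34/(s + 12 + 43.34) = 43.34/(s + 55.34).
Time constant τ = 1/55.34 = 0.01807 s, so the 2% settling time is about 4τ = 0.0723 s.

T_s ≈ 0.0723 s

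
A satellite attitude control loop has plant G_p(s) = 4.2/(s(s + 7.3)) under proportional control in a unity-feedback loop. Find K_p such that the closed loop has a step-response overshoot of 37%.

K_p = 34.8

From %OS = 100·exp(−πζ/√(1−ζ²)) = 37%, ζ = −ln(0.37)/√(π²+ln²(0.37)) = 0.3017.
Characteristic equation s² + 7.3s + 4.2K_p = 0 gives ζ = 7.3/(2√(4.2K_p)).
Setting ζ = 0.3017: √(4.2K_p) = 7.3/(2·0.3017) = 12.1, so K_p = 146.3/4.2 = 34.8.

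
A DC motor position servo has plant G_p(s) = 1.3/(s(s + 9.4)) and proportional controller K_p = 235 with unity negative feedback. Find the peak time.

From 1 + K_pG_p(s) = 0: s² + 9.4s + 305.5 = 0 ⇒ ω_n = 17.48, ζ = 0.2689.
Damped frequency ω_d = ω_n√(1−ζ²) = 16.83 rad/s, so peak time T_p = π/ω_d = 0.187 s.

T_p = 0.187 s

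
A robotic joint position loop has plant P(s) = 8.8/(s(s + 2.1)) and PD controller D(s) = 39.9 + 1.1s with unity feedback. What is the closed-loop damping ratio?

ζ = 0.314

Forward path: (39.9 + 1.1s)·8.8/(s(s+2.1)). The closed-loop characteristic equation is s² + (2.1 + 8.8·1.1)s + 8.8·39.9 = 0.
That is s² + 11.78s + 351.1 = 0, so ω_n = 18.74 rad/s and ζ = 11.78/(2·18.74) = 0.3143.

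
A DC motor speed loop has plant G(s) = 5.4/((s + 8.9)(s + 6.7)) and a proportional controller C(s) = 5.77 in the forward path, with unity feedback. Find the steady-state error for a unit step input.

The loop is type 0. Static position error constant K_pos = C(0)·G(0) = 5.77·0.09056 = 0.5225.
Steady-state error to a unit step: e_ss = 1/(1+K_pos) = 1/1.523 = 0.657.

0.657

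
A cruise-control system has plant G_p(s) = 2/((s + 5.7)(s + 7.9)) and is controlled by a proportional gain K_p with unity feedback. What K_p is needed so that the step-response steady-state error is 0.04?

For a type-0 loop with proportional control, e_ss = 1/(1 + K_p·G_p(0)).
G_p(0) = 0.04441. Require 1/(1 + K_p·0.04441) = 0.04, so 1 + 0.04441·K_p = 25.
K_p = (25 − 1)/0.04441 = 540.

K_p = 540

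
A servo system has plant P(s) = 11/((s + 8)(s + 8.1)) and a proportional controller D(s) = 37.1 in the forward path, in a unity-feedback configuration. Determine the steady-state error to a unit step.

The loop is type 0. Static position error constant K_pos = D(0)·P(0) = 37.1·0.1698 = 6.298.
Steady-state error to a unit step: e_ss = 1/(1+K_pos) = 1/7.298 = 0.137.

0.137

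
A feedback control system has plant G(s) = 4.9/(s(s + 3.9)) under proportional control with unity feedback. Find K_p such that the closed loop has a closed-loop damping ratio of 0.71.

K_p = 1.54

Closed-loop characteristic equation: s² + 3.9s + K_p·4.9 = 0.
So ω_n = √(4.9K_p) and 2ζω_n = 3.9, giving ζ = 3.9/(2√(4.9K_p)).
Setting ζ = 0.71: √(4.9K_p) = 3.9/(2·0.71) = 2.746, so K_p = 7.543/4.9 = 1.54.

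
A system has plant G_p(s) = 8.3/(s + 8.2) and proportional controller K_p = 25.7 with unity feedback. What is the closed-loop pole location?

s = -221.5

Closed-loop transfer function: T(s) = K_p·G_p(s)/(1 + K_p·G_p(s)) = 213.3/(s + 8.2 + 213.3) = 213.3/(s + 221.5).
The closed-loop pole is at s = −221.5.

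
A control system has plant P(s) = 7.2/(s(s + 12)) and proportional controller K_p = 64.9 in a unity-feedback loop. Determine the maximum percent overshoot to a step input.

40.3%

Closed-loop characteristic equation: s² + 12s + 467.3 = 0, so ω_n = 21.62 rad/s and ζ = 12/(2·21.62) = 0.2776.
%OS = 100·exp(−πζ/√(1−ζ²)) = 100·exp(−π·0.2776/√0.923) = 40.3%.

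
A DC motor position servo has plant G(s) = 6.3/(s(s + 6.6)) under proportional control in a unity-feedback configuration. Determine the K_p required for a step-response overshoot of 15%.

From %OS = 100·exp(−πζ/√(1−ζ²)) = 15%, ζ = −ln(0.15)/√(π²+ln²(0.15)) = 0.5169.
Characteristic equation s² + 6.6s + 6.3K_p = 0 gives ζ = 6.6/(2√(6.3K_p)).
Setting ζ = 0.5169: √(6.3K_p) = 6.6/(2·0.5169) = 6.384, so K_p = 40.75/6.3 = 6.47.

K_p = 6.47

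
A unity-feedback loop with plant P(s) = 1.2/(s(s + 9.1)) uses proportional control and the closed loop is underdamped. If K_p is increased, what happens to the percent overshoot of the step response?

increase

ζ = 9.1/(2√(1.2K_p)) decreases as K_p grows; lower damping means more overshoot.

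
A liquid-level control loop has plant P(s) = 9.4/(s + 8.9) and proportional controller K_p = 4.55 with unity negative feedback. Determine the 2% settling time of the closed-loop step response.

T_s ≈ 0.0774 s

Closed-loop transfer function: T(s) = K_p·P(s)/(1 + K_p·P(s)) = 42.77/(s + 8.9 + 42.77) = 42.77/(s + 51.67).
Time constant τ = 1/51.67 = 0.01935 s, so the 2% settling time is about 4τ = 0.0774 s.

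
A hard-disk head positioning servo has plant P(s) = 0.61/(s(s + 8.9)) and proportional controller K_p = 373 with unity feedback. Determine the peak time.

T_p = 0.218 s

From 1 + K_pP(s) = 0: s² + 8.9s + 227.5 = 0 ⇒ ω_n = 15.08, ζ = 0.295.
Damped frequency ω_d = ω_n√(1−ζ²) = 14.41 rad/s, so peak time T_p = π/ω_d = 0.218 s.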